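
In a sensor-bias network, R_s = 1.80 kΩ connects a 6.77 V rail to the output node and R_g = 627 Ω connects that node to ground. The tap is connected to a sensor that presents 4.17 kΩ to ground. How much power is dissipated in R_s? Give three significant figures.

Total resistance from the source is R_s + (R_g‖R_L) = 2345 Ω, so I = 6.77/2345 Ω = 2.887 mA.
P = I²·R_s = (2.887 mA)² × 1.80 kΩ = 15.0 mW.

P ≈ 15.0 mW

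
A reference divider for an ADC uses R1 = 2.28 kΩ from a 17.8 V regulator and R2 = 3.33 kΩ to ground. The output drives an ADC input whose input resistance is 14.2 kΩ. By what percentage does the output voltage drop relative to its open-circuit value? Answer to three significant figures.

Unloaded V = 17.8 × 3.33/5.610 = 10.566 V.
Loaded: R2‖R_L = 2.697 kΩ, giving V = 17.8 × 2.697/4.977 = 9.6464 V.
Drop = (10.566 − 9.6464) / 10.566 = 8.70 %.

8.70 %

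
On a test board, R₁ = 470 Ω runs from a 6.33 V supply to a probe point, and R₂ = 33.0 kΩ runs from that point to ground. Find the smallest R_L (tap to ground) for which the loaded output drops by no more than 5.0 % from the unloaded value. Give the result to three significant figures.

R_L(min) ≈ 8.80 kΩ

Output resistance R_th = R₁‖R₂ = (470 × 33000)/33470 = 463.4 Ω.
The fractional drop is R_th/(R_th + R_L); requiring this ≤ 0.0500 gives R_L ≥ R_th(1/0.0500 − 1) = 463.4 × 19.00 = 8.80 kΩ.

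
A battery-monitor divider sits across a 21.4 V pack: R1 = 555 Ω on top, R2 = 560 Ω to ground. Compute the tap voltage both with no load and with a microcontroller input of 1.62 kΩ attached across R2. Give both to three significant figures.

Unloaded: 10.7 V; loaded: 9.17 V

Open-circuit: V = 21.4 × 560/(555 + 560) = 10.7 V.
With the load, R2 becomes R2‖R_L = 416.1 Ω, so V = 21.4 × 416.1/971.1 = 9.17 V.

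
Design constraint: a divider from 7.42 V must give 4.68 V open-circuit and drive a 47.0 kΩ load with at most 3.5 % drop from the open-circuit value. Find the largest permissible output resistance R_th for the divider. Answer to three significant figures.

R_th ≤ 1.70 kΩ

Loading drop = R_th/(R_th + R_L) ≤ 0.0350, so R_th ≤ R_L · ε/(1−ε) = 47.0 kΩ × 0.0350/0.9650 = 1.70 kΩ.
(Any R1, R2 with R2/(R1+R2) = 0.631 and R1‖R2 ≤ 1.70 kΩ will meet the spec.)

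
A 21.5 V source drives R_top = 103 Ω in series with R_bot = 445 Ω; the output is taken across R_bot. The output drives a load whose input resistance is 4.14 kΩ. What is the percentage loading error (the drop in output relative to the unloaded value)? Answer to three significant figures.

The divider's output (Thévenin) resistance is R_top‖R_bot = 83.64 Ω.
Fractional drop under load = R_th/(R_th + R_L) = 83.64 / (83.64 + 4140) = 0.01980.
So the output falls by 1.98 %.

1.98 %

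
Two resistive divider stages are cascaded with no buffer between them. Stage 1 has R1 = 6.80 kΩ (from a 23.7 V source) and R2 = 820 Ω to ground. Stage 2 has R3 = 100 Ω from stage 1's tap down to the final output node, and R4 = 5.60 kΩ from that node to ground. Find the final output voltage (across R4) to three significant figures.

V_out ≈ 2.22 V

Stage 2 presents R3+R4 = 5700 Ω as a load on stage 1's tap.
Stage 1's lower leg becomes R2‖(R3+R4) = 716.9 Ω, so V_mid = 23.7 × 716.9/7517 = 2.260 V.
Stage 2 is itself unloaded: V_out = V_mid × R4/(R3+R4) = 2.260 × 5600/5700 = 2.22 V.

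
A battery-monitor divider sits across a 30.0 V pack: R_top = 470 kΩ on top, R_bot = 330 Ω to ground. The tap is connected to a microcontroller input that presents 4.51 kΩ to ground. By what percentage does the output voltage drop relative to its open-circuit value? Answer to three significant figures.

6.81 %

The divider's output (Thévenin) resistance is R_top‖R_bot = 329.8 Ω.
Fractional drop under load = R_th/(R_th + R_L) = 329.8 / (329.8 + 4510) = 0.06814.
So the output falls by 6.81 %.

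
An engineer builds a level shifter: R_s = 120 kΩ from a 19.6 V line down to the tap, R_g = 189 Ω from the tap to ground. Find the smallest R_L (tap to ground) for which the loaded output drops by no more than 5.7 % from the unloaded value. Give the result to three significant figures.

R_L(min) ≈ 3.12 kΩ

Output resistance R_th = R_s‖R_g = (120000 × 189)/120200 = 188.7 Ω.
The fractional drop is R_th/(R_th + R_L); requiring this ≤ 0.0570 gives R_L ≥ R_th(1/0.0570 − 1) = 188.7 × 16.54 = 3.12 kΩ.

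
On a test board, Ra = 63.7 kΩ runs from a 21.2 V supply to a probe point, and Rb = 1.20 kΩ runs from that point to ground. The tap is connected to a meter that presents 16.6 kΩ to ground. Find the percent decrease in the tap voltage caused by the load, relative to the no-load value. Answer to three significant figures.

6.63 %

The divider's output (Thévenin) resistance is Ra‖Rb = 1.178 kΩ.
Fractional drop under load = R_th/(R_th + R_L) = 1.178 / (1.178 + 16.6) = 0.06625.
So the output falls by 6.63 %.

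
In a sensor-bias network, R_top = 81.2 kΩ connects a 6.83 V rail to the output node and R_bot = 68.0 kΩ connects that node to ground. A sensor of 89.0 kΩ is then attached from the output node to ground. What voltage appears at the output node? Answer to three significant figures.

The load sits in parallel with R_bot: R_bot‖R_L = (68.0 × 89.0) / (68.0 + 89.0) = 38.55 kΩ.
V_out = 6.83 × 38.55 / (81.2 + 38.55) = 6.83 × 38.55/119.7 = 2.20 V.

V_out ≈ 2.20 V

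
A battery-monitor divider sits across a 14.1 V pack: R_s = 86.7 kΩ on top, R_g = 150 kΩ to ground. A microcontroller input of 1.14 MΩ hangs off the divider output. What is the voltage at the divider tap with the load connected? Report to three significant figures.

V_out ≈ 8.52 V

The load sits in parallel with R_g: R_g‖R_L = (150 × 1140) / (150 + 1140) = 132.6 kΩ.
V_out = 14.1 × 132.6 / (86.7 + 132.6) = 14.1 × 132.6/219.3 = 8.52 V.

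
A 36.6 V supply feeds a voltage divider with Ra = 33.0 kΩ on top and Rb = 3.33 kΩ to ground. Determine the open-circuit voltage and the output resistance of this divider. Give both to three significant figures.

V_th = 3.35 V, R_th = 3.02 kΩ

V_th is the open-circuit tap voltage: 36.6 × 3.33/(33.0 + 3.33) = 3.35 V.
With the supply zeroed, Ra and Rb appear in parallel from the tap: R_th = Ra‖Rb = (33.0 × 3.33)/36.33 = 3.02 kΩ.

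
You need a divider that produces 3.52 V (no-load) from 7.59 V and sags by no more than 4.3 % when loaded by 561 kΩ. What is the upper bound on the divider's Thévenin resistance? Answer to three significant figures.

Loading drop = R_th/(R_th + R_L) ≤ 0.0430, so R_th ≤ R_L · ε/(1−ε) = 561 kΩ × 0.0430/0.9570 = 25.2 kΩ.

R_th ≤ 25.2 kΩ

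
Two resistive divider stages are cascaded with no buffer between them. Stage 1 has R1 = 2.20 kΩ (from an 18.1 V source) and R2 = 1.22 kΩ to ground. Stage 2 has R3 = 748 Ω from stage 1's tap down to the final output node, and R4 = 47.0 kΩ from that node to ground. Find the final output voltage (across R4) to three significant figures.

V_out ≈ 6.25 V

Stage 2 presents R3+R4 = 47750 Ω as a load on stage 1's tap.
Stage 1's lower leg becomes R2‖(R3+R4) = 1190 Ω, so V_mid = 18.1 × 1190/3390 = 6.352 V.
Stage 2 is itself unloaded: V_out = V_mid × R4/(R3+R4) = 6.352 × 47000/47750 = 6.25 V.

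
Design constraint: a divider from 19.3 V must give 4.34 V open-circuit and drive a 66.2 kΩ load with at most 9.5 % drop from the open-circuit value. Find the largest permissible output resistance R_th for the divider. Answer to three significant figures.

Loading drop = R_th/(R_th + R_L) ≤ 0.0950, so R_th ≤ R_L · ε/(1−ε) = 66.2 kΩ × 0.0950/0.9050 = 6.95 kΩ.

R_th ≤ 6.95 kΩ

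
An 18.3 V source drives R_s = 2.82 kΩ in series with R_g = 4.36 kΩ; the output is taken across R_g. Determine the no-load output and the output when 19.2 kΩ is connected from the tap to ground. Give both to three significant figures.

Open-circuit: V = 18.3 × 4.36/(2.82 + 4.36) = 11.1 V.
With the load, R_g becomes R_g‖R_L = 3.553 kΩ, so V = 18.3 × 3.553/6.373 = 10.2 V.

Unloaded: 11.1 V; loaded: 10.2 V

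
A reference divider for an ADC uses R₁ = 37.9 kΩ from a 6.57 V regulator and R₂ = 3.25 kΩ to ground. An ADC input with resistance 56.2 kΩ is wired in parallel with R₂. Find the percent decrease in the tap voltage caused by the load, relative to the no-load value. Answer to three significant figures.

The divider's output (Thévenin) resistance is R₁‖R₂ = 2.993 kΩ.
Fractional drop under load = R_th/(R_th + R_L) = 2.993 / (2.993 + 56.2) = 0.05057.
So the output falls by 5.06 %.

5.06 %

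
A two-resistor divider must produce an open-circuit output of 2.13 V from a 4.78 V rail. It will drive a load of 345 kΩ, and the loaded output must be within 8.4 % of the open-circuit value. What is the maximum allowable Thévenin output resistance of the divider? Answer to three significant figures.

R_th ≤ 31.6 kΩ

Loading drop = R_th/(R_th + R_L) ≤ 0.0840, so R_th ≤ R_L · ε/(1−ε) = 345 kΩ × 0.0840/0.9160 = 31.6 kΩ.
(Any R1, R2 with R2/(R1+R2) = 0.446 and R1‖R2 ≤ 31.6 kΩ will meet the spec.)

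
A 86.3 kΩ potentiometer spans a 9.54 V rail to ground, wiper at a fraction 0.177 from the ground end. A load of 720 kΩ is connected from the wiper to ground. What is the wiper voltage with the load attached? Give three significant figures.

The wiper splits the pot into (1−α)R = 71.02 kΩ above and αR = 15.28 kΩ below.
Lower section ‖ load = 14.96 kΩ.
V_wiper = 9.54 × 14.96/(71.02 + 14.96) = 1.66 V.

V ≈ 1.66 V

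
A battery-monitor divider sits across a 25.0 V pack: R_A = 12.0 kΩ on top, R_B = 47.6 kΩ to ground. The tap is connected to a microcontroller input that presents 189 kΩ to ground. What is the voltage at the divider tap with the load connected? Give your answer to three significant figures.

The load sits in parallel with R_B: R_B‖R_L = (47.6 × 189) / (47.6 + 189) = 38.02 kΩ.
V_out = 25.0 × 38.02 / (12.0 + 38.02) = 25.0 × 38.02/50.02 = 19.0 V.
(Unloaded it would have been 20.0 V.)

V_out ≈ 19.0 V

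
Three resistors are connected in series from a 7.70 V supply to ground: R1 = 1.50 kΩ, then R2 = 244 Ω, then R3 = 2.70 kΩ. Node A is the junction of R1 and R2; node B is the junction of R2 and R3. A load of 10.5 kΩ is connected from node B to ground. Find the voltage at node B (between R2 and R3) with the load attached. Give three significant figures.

V ≈ 4.25 V

At node B, R3 is in parallel with the load: R3‖R_L = 2148 Ω.
Below node A the resistance is R2 + (R3‖R_L) = 2392 Ω, so V_A = 7.70 × 2392/3892 = 4.732 V.
Then V_B = V_A × (R3‖R_L)/(R2 + R3‖R_L) = 4.732 × 2148/2392 = 4.25 V.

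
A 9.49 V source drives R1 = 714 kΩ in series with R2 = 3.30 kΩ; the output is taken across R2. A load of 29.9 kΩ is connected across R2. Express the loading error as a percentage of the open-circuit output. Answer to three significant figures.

9.90 %

The divider's output (Thévenin) resistance is R1‖R2 = 3.285 kΩ.
Fractional drop under load = R_th/(R_th + R_L) = 3.285 / (3.285 + 29.9) = 0.09899.
So the output falls by 9.90 %.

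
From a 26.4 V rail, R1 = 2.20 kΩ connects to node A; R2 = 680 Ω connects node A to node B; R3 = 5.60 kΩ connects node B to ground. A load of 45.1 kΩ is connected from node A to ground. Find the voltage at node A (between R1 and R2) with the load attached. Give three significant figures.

V ≈ 18.9 V

Below node A the series string R2+R3 = 6280 Ω sits in parallel with the 45100 Ω load: 5512 Ω.
V_A = 26.4 × 5512/(2200 + 5512) = 18.9 V.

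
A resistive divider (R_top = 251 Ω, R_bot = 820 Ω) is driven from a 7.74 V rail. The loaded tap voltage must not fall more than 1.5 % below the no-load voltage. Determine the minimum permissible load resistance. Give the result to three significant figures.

Output resistance R_th = R_top‖R_bot = (251 × 820)/1071 = 192.2 Ω.
The fractional drop is R_th/(R_th + R_L); requiring this ≤ 0.0150 gives R_L ≥ R_th(1/0.0150 − 1) = 192.2 × 65.67 = 12.6 kΩ.

R_L(min) ≈ 12.6 kΩ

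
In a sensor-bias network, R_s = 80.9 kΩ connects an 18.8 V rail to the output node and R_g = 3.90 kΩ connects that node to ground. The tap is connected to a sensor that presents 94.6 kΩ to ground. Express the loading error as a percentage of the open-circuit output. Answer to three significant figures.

The divider's output (Thévenin) resistance is R_s‖R_g = 3.721 kΩ.
Fractional drop under load = R_th/(R_th + R_L) = 3.721 / (3.721 + 94.6) = 0.03784.
So the output falls by 3.78 %.

3.78 %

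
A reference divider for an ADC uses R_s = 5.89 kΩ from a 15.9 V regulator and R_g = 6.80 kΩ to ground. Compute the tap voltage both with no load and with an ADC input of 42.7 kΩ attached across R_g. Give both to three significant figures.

Unloaded: 8.52 V; loaded: 7.93 V

Open-circuit: V = 15.9 × 6.80/(5.89 + 6.80) = 8.52 V.
With the load, R_g becomes R_g‖R_L = 5.866 kΩ, so V = 15.9 × 5.866/11.76 = 7.93 V.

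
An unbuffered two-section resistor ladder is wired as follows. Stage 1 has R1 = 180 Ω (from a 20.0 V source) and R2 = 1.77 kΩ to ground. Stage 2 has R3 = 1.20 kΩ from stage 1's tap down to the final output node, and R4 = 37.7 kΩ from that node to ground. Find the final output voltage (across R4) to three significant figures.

Stage 2 presents R3+R4 = 38900 Ω as a load on stage 1's tap.
Stage 1's lower leg becomes R2‖(R3+R4) = 1693 Ω, so V_mid = 20.0 × 1693/1873 = 18.08 V.
Stage 2 is itself unloaded: V_out = V_mid × R4/(R3+R4) = 18.08 × 37700/38900 = 17.5 V.

V_out ≈ 17.5 V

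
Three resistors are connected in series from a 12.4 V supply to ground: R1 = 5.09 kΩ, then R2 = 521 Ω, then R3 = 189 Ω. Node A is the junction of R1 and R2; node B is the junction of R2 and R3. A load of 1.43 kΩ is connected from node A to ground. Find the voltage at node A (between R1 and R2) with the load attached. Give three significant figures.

Below node A the series string R2+R3 = 710.0 Ω sits in parallel with the 1430 Ω load: 474.4 Ω.
V_A = 12.4 × 474.4/(5090 + 474.4) = 1.06 V.

V ≈ 1.06 V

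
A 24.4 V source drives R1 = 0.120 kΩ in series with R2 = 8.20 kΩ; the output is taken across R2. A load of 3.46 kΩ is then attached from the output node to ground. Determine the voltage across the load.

V_out ≈ 23.3 V

The load sits in parallel with R2: R2‖R_L = (8200 × 3460) / (8200 + 3460) = 2433 Ω.
V_out = 24.4 × 2433 / (120 + 2433) = 24.4 × 2433/2553 = 23.3 V.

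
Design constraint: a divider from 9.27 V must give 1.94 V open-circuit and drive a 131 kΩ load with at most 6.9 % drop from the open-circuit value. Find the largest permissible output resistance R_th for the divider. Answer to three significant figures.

R_th ≤ 9.71 kΩ

Loading drop = R_th/(R_th + R_L) ≤ 0.0690, so R_th ≤ R_L · ε/(1−ε) = 131 kΩ × 0.0690/0.9310 = 9.71 kΩ.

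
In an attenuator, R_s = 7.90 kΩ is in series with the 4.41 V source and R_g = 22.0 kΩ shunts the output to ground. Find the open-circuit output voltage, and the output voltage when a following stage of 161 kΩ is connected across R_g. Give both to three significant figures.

Open-circuit: V = 4.41 × 22.0/(7.90 + 22.0) = 3.24 V.
With the load, R_g becomes R_g‖R_L = 19.36 kΩ, so V = 4.41 × 19.36/27.26 = 3.13 V.

Unloaded: 3.24 V; loaded: 3.13 V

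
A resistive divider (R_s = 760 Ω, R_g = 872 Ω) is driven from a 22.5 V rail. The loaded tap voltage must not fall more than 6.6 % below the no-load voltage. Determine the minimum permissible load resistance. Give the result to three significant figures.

Output resistance R_th = R_s‖R_g = (760 × 872)/1632 = 406.1 Ω.
The fractional drop is R_th/(R_th + R_L); requiring this ≤ 0.0660 gives R_L ≥ R_th(1/0.0660 − 1) = 406.1 × 14.15 = 5.75 kΩ.

R_L(min) ≈ 5.75 kΩ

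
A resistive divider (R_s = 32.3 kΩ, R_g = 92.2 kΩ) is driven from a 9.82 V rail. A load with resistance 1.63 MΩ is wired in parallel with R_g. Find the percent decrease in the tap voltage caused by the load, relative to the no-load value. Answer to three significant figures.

The divider's output (Thévenin) resistance is R_s‖R_g = 23.92 kΩ.
Fractional drop under load = R_th/(R_th + R_L) = 23.92 / (23.92 + 1630) = 0.01446.
So the output falls by 1.45 %.

1.45 %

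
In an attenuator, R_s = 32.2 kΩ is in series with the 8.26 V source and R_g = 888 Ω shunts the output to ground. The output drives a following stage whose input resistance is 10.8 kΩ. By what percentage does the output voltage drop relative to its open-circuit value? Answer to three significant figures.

The divider's output (Thévenin) resistance is R_s‖R_g = 864.2 Ω.
Fractional drop under load = R_th/(R_th + R_L) = 864.2 / (864.2 + 10800) = 0.07409.
So the output falls by 7.41 %.

7.41 %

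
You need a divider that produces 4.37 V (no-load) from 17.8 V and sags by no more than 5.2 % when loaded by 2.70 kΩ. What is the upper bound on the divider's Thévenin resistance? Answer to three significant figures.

R_th ≤ 148 Ω

Loading drop = R_th/(R_th + R_L) ≤ 0.0520, so R_th ≤ R_L · ε/(1−ε) = 2.70 kΩ × 0.0520/0.9480 = 148 Ω.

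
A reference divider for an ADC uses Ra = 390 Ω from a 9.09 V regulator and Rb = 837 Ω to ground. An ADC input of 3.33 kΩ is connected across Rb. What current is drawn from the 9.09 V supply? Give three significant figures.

Rb‖R_L = 668.9 Ω, so the source sees Ra + Rb‖R_L = 1059 Ω.
I = 9.09 V / 1059 Ω = 8.58 mA.

I ≈ 8.58 mA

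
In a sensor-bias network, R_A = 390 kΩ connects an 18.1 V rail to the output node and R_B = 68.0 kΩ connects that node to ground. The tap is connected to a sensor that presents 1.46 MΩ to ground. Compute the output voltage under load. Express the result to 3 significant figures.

The load sits in parallel with R_B: R_B‖R_L = (68.0 × 1460) / (68.0 + 1460) = 64.97 kΩ.
V_out = 18.1 × 64.97 / (390 + 64.97) = 18.1 × 64.97/455.0 = 2.58 V.
(Unloaded it would have been 2.69 V.)

V_out ≈ 2.58 V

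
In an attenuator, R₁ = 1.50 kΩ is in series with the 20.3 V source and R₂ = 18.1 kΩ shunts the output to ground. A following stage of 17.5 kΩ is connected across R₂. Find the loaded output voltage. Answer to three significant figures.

The load sits in parallel with R₂: R₂‖R_L = (18.1 × 17.5) / (18.1 + 17.5) = 8.897 kΩ.
V_out = 20.3 × 8.897 / (1.50 + 8.897) = 20.3 × 8.897/10.40 = 17.4 V.
(Unloaded it would have been 18.7 V.)

V_out ≈ 17.4 V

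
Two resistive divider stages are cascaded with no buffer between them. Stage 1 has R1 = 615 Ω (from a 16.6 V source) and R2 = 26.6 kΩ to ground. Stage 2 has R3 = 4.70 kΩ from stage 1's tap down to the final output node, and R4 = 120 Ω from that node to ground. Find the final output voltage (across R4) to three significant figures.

V_out ≈ 0.359 V

Stage 2 presents R3+R4 = 4820 Ω as a load on stage 1's tap.
Stage 1's lower leg becomes R2‖(R3+R4) = 4081 Ω, so V_mid = 16.6 × 4081/4696 = 14.43 V.
Stage 2 is itself unloaded: V_out = V_mid × R4/(R3+R4) = 14.43 × 120/4820 = 0.359 V.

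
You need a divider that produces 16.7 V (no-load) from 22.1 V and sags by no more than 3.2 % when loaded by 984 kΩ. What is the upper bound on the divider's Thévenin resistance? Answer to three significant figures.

Loading drop = R_th/(R_th + R_L) ≤ 0.0320, so R_th ≤ R_L · ε/(1−ε) = 984 kΩ × 0.0320/0.9680 = 32.5 kΩ.

R_th ≤ 32.5 kΩ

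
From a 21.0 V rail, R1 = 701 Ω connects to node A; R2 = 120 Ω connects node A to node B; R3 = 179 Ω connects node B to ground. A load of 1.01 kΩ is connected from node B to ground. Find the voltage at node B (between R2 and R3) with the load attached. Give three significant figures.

V ≈ 3.28 V

At node B, R3 is in parallel with the load: R3‖R_L = 152.1 Ω.
Below node A the resistance is R2 + (R3‖R_L) = 272.1 Ω, so V_A = 21.0 × 272.1/973.1 = 5.871 V.
Then V_B = V_A × (R3‖R_L)/(R2 + R3‖R_L) = 5.871 × 152.1/272.1 = 3.28 V.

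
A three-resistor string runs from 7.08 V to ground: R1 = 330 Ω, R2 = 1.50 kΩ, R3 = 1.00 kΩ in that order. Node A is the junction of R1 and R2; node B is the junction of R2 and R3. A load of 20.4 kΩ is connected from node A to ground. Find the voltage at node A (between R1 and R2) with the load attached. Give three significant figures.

Below node A the series string R2+R3 = 2500 Ω sits in parallel with the 20400 Ω load: 2227 Ω.
V_A = 7.08 × 2227/(330 + 2227) = 6.17 V.

V ≈ 6.17 V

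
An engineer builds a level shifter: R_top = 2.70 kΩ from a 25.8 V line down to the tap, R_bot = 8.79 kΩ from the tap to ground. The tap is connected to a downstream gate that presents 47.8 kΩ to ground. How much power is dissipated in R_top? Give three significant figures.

Total resistance from the source is R_top + (R_bot‖R_L) = 10.12 kΩ, so I = 25.8/10.12 kΩ = 2.548 mA.
P = I²·R_top = (2.548 mA)² × 2.70 kΩ = 17.5 mW.

P ≈ 17.5 mW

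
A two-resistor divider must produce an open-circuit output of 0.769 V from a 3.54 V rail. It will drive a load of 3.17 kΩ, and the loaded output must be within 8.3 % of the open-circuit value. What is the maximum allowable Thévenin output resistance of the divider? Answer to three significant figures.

R_th ≤ 287 Ω

Loading drop = R_th/(R_th + R_L) ≤ 0.0830, so R_th ≤ R_L · ε/(1−ε) = 3.17 kΩ × 0.0830/0.9170 = 287 Ω.
(Any R1, R2 with R2/(R1+R2) = 0.217 and R1‖R2 ≤ 287 Ω will meet the spec.)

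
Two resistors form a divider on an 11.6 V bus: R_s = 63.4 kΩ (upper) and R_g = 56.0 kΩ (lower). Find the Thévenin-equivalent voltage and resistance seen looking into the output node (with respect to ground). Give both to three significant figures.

V_th = 5.44 V, R_th = 29.7 kΩ

V_th is the open-circuit tap voltage: 11.6 × 56.0/(63.4 + 56.0) = 5.44 V.
With the supply zeroed, R_s and R_g appear in parallel from the tap: R_th = R_s‖R_g = (63.4 × 56.0)/119.4 = 29.7 kΩ.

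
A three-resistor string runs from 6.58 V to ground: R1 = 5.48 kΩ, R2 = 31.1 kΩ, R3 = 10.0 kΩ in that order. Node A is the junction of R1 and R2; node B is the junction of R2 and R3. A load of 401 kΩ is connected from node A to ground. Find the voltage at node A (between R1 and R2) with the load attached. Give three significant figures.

V ≈ 5.74 V

Below node A the series string R2+R3 = 41.10 kΩ sits in parallel with the 401 kΩ load: 37.28 kΩ.
V_A = 6.58 × 37.28/(5.48 + 37.28) = 5.74 V.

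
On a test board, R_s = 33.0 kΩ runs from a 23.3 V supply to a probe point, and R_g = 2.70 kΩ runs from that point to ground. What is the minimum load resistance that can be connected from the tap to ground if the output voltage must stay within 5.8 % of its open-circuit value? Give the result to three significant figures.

R_L(min) ≈ 40.5 kΩ

Output resistance R_th = R_s‖R_g = (33.0 × 2.70)/35.70 = 2.496 kΩ.
The fractional drop is R_th/(R_th + R_L); requiring this ≤ 0.0580 gives R_L ≥ R_th(1/0.0580 − 1) = 2.496 × 16.24 = 40.5 kΩ.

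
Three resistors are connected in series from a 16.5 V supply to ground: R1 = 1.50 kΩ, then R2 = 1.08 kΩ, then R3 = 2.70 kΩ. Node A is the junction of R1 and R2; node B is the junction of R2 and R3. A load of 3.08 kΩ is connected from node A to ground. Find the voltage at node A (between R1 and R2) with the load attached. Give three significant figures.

Below node A the series string R2+R3 = 3.780 kΩ sits in parallel with the 3.08 kΩ load: 1.697 kΩ.
V_A = 16.5 × 1.697/(1.50 + 1.697) = 8.76 V.

V ≈ 8.76 V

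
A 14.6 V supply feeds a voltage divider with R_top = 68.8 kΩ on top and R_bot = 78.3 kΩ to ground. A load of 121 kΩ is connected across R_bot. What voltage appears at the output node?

V_out ≈ 5.97 V

The load sits in parallel with R_bot: R_bot‖R_L = (78.3 × 121) / (78.3 + 121) = 47.54 kΩ.
V_out = 14.6 × 47.54 / (68.8 + 47.54) = 14.6 × 47.54/116.3 = 5.97 V.
(Unloaded it would have been 7.77 V.)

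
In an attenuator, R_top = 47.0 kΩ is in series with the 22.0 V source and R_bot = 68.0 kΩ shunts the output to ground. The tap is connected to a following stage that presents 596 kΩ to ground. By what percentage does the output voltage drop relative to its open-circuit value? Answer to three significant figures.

The divider's output (Thévenin) resistance is R_top‖R_bot = 27.79 kΩ.
Fractional drop under load = R_th/(R_th + R_L) = 27.79 / (27.79 + 596) = 0.04455.
So the output falls by 4.46 %.

4.46 %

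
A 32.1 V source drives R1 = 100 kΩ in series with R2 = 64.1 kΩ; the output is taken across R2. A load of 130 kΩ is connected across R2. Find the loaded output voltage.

V_out ≈ 9.64 V

The load sits in parallel with R2: R2‖R_L = (64.1 × 130) / (64.1 + 130) = 42.93 kΩ.
V_out = 32.1 × 42.93 / (100 + 42.93) = 32.1 × 42.93/142.9 = 9.64 V.
(Unloaded it would have been 12.5 V.)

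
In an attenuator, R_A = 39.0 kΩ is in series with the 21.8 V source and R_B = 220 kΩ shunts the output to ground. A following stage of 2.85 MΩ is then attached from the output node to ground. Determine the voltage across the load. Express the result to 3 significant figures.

The load sits in parallel with R_B: R_B‖R_L = (220 × 2850) / (220 + 2850) = 204.2 kΩ.
V_out = 21.8 × 204.2 / (39.0 + 204.2) = 21.8 × 204.2/243.2 = 18.3 V.

V_out ≈ 18.3 V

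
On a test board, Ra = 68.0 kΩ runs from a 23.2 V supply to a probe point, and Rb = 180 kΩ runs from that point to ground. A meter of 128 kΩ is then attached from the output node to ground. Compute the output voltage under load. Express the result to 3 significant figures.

The load sits in parallel with Rb: Rb‖R_L = (180 × 128) / (180 + 128) = 74.81 kΩ.
V_out = 23.2 × 74.81 / (68.0 + 74.81) = 23.2 × 74.81/142.8 = 12.2 V.

V_out ≈ 12.2 V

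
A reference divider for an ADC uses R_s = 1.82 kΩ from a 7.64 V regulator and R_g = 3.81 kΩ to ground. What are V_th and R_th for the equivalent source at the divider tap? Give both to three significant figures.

V_th is the open-circuit tap voltage: 7.64 × 3.81/(1.82 + 3.81) = 5.17 V.
With the supply zeroed, R_s and R_g appear in parallel from the tap: R_th = R_s‖R_g = (1.82 × 3.81)/5.630 = 1.23 kΩ.

V_th = 5.17 V, R_th = 1.23 kΩ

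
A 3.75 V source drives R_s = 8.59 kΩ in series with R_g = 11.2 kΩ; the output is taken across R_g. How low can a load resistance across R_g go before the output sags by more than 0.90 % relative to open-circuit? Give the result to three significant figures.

R_L(min) ≈ 535 kΩ

Output resistance R_th = R_s‖R_g = (8.59 × 11.2)/19.79 = 4.861 kΩ.
The fractional drop is R_th/(R_th + R_L); requiring this ≤ 0.00900 gives R_L ≥ R_th(1/0.00900 − 1) = 4.861 × 110.1 = 535 kΩ.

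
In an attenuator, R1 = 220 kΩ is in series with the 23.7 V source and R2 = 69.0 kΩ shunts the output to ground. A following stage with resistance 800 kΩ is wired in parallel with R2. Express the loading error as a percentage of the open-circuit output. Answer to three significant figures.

The divider's output (Thévenin) resistance is R1‖R2 = 52.53 kΩ.
Fractional drop under load = R_th/(R_th + R_L) = 52.53 / (52.53 + 800) = 0.06161.
So the output falls by 6.16 %.

6.16 %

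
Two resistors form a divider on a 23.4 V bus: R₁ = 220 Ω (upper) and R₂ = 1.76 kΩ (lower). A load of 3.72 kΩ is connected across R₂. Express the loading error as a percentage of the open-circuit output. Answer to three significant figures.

4.99 %

The divider's output (Thévenin) resistance is R₁‖R₂ = 195.6 Ω.
Fractional drop under load = R_th/(R_th + R_L) = 195.6 / (195.6 + 3720) = 0.04994.
So the output falls by 4.99 %.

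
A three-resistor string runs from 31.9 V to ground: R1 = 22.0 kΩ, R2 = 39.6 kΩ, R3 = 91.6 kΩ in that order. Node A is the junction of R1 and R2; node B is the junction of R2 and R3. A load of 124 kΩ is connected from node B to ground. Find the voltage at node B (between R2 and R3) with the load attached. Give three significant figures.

V ≈ 14.7 V

At node B, R3 is in parallel with the load: R3‖R_L = 52.68 kΩ.
Below node A the resistance is R2 + (R3‖R_L) = 92.28 kΩ, so V_A = 31.9 × 92.28/114.3 = 25.76 V.
Then V_B = V_A × (R3‖R_L)/(R2 + R3‖R_L) = 25.76 × 52.68/92.28 = 14.7 V.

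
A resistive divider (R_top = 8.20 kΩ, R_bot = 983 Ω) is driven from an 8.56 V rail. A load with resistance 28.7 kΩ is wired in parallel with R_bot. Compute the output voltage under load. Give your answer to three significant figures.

V_out ≈ 0.889 V

The load sits in parallel with R_bot: R_bot‖R_L = (983 × 28700) / (983 + 28700) = 950.4 Ω.
V_out = 8.56 × 950.4 / (8200 + 950.4) = 8.56 × 950.4/9150 = 0.889 V.
(Unloaded it would have been 0.916 V.)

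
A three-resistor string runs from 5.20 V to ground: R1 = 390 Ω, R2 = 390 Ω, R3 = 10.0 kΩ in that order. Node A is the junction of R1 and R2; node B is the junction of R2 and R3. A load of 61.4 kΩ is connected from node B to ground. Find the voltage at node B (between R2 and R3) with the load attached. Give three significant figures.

V ≈ 4.77 V

At node B, R3 is in parallel with the load: R3‖R_L = 8599 Ω.
Below node A the resistance is R2 + (R3‖R_L) = 8989 Ω, so V_A = 5.20 × 8989/9379 = 4.984 V.
Then V_B = V_A × (R3‖R_L)/(R2 + R3‖R_L) = 4.984 × 8599/8989 = 4.77 V.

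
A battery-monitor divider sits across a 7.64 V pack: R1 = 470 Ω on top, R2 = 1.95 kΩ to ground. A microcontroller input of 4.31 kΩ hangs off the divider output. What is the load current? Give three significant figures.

R2‖R_L = 1343 Ω; V_out = 7.64 × 1343/1813 = 5.659 V.
I_L = V_out / R_L = 5.659 / 4.31 kΩ = 1.31 mA.

I_L ≈ 1.31 mA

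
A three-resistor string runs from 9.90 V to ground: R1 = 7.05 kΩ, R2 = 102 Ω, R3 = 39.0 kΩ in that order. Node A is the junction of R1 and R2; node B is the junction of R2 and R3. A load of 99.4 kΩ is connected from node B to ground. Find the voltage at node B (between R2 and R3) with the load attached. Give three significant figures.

V ≈ 7.89 V

At node B, R3 is in parallel with the load: R3‖R_L = 28010 Ω.
Below node A the resistance is R2 + (R3‖R_L) = 28110 Ω, so V_A = 9.90 × 28110/35160 = 7.915 V.
Then V_B = V_A × (R3‖R_L)/(R2 + R3‖R_L) = 7.915 × 28010/28110 = 7.89 V.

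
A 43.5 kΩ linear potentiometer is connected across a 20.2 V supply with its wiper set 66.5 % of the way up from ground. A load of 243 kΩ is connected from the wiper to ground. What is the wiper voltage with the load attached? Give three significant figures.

The wiper splits the pot into (1−α)R = 14.57 kΩ above and αR = 28.93 kΩ below.
Lower section ‖ load = 25.85 kΩ.
V_wiper = 20.2 × 25.85/(14.57 + 25.85) = 12.9 V.

V ≈ 12.9 V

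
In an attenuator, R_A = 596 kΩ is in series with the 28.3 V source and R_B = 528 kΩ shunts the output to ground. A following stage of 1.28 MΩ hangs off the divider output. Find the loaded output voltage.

V_out ≈ 10.9 V

The load sits in parallel with R_B: R_B‖R_L = (528 × 1280) / (528 + 1280) = 373.8 kΩ.
V_out = 28.3 × 373.8 / (596 + 373.8) = 28.3 × 373.8/969.8 = 10.9 V.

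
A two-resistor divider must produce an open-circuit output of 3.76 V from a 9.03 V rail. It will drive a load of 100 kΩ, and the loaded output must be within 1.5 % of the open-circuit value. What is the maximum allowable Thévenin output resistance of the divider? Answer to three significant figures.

R_th ≤ 1.52 kΩ

Loading drop = R_th/(R_th + R_L) ≤ 0.0150, so R_th ≤ R_L · ε/(1−ε) = 100 kΩ × 0.0150/0.9850 = 1.52 kΩ.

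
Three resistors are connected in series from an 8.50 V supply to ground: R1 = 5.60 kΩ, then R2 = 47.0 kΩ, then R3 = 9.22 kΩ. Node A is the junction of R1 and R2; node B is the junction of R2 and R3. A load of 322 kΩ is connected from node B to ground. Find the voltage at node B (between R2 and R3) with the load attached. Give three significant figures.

At node B, R3 is in parallel with the load: R3‖R_L = 8.963 kΩ.
Below node A the resistance is R2 + (R3‖R_L) = 55.96 kΩ, so V_A = 8.50 × 55.96/61.56 = 7.727 V.
Then V_B = V_A × (R3‖R_L)/(R2 + R3‖R_L) = 7.727 × 8.963/55.96 = 1.24 V.

V ≈ 1.24 V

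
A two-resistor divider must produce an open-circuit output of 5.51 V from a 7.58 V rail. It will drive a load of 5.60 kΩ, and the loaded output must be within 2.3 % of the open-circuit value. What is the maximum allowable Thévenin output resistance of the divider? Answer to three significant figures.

R_th ≤ 132 Ω

Loading drop = R_th/(R_th + R_L) ≤ 0.0230, so R_th ≤ R_L · ε/(1−ε) = 5.60 kΩ × 0.0230/0.9770 = 132 Ω.
(Any R1, R2 with R2/(R1+R2) = 0.727 and R1‖R2 ≤ 132 Ω will meet the spec.)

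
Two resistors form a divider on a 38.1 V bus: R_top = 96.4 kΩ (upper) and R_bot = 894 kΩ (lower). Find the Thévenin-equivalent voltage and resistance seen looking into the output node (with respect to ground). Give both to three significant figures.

V_th is the open-circuit tap voltage: 38.1 × 894/(96.4 + 894) = 34.4 V.
With the supply zeroed, R_top and R_bot appear in parallel from the tap: R_th = R_top‖R_bot = (96.4 × 894)/990.4 = 87.0 kΩ.

V_th = 34.4 V, R_th = 87.0 kΩ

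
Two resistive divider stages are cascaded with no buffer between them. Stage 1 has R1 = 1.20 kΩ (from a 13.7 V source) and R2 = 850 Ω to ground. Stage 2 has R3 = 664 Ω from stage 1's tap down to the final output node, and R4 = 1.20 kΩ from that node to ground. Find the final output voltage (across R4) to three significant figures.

V_out ≈ 2.89 V

Stage 2 presents R3+R4 = 1864 Ω as a load on stage 1's tap.
Stage 1's lower leg becomes R2‖(R3+R4) = 583.8 Ω, so V_mid = 13.7 × 583.8/1784 = 4.484 V.
Stage 2 is itself unloaded: V_out = V_mid × R4/(R3+R4) = 4.484 × 1200/1864 = 2.89 V.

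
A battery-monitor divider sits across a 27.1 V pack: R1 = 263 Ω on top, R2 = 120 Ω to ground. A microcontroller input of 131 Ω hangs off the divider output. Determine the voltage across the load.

V_out ≈ 5.21 V

The load sits in parallel with R2: R2‖R_L = (120 × 131) / (120 + 131) = 62.63 Ω.
V_out = 27.1 × 62.63 / (263 + 62.63) = 27.1 × 62.63/325.6 = 5.21 V.
(Unloaded it would have been 8.49 V.)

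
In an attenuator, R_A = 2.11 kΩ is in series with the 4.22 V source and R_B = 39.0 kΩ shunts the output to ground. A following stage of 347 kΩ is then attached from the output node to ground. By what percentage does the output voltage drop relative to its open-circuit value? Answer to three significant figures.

The divider's output (Thévenin) resistance is R_A‖R_B = 2.002 kΩ.
Fractional drop under load = R_th/(R_th + R_L) = 2.002 / (2.002 + 347) = 0.005736.
So the output falls by 0.574 %.

0.574 %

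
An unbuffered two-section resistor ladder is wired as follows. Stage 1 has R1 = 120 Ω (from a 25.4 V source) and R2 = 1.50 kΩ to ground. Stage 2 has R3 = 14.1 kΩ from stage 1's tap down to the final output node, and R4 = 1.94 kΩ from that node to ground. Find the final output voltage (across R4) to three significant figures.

V_out ≈ 2.82 V

Stage 2 presents R3+R4 = 16040 Ω as a load on stage 1's tap.
Stage 1's lower leg becomes R2‖(R3+R4) = 1372 Ω, so V_mid = 25.4 × 1372/1492 = 23.36 V.
Stage 2 is itself unloaded: V_out = V_mid × R4/(R3+R4) = 23.36 × 1940/16040 = 2.82 V.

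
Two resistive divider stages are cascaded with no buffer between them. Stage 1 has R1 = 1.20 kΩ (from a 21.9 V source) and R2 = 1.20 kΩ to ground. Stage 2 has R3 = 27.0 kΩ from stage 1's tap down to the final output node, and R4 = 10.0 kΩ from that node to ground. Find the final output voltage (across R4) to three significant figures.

V_out ≈ 2.91 V

Stage 2 presents R3+R4 = 37.00 kΩ as a load on stage 1's tap.
Stage 1's lower leg becomes R2‖(R3+R4) = 1.162 kΩ, so V_mid = 21.9 × 1.162/2.362 = 10.78 V.
Stage 2 is itself unloaded: V_out = V_mid × R4/(R3+R4) = 10.78 × 10.0/37.00 = 2.91 V.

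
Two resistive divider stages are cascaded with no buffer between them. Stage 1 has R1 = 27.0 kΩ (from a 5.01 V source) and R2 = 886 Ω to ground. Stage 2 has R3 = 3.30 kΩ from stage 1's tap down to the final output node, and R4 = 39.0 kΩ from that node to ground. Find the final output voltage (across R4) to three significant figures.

V_out ≈ 0.144 V

Stage 2 presents R3+R4 = 42300 Ω as a load on stage 1's tap.
Stage 1's lower leg becomes R2‖(R3+R4) = 867.8 Ω, so V_mid = 5.01 × 867.8/27870 = 0.1560 V.
Stage 2 is itself unloaded: V_out = V_mid × R4/(R3+R4) = 0.1560 × 39000/42300 = 0.144 V.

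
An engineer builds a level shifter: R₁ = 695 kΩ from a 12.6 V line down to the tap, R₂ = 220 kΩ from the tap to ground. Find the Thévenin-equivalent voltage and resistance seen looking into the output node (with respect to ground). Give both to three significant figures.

V_th is the open-circuit tap voltage: 12.6 × 220/(695 + 220) = 3.03 V.
With the supply zeroed, R₁ and R₂ appear in parallel from the tap: R_th = R₁‖R₂ = (695 × 220)/915.0 = 167 kΩ.

V_th = 3.03 V, R_th = 167 kΩ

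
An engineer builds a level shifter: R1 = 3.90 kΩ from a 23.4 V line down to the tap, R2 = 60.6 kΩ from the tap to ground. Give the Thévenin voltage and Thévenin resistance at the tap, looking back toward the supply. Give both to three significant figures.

V_th = 22.0 V, R_th = 3.66 kΩ

V_th is the open-circuit tap voltage: 23.4 × 60.6/(3.90 + 60.6) = 22.0 V.
With the supply zeroed, R1 and R2 appear in parallel from the tap: R_th = R1‖R2 = (3.90 × 60.6)/64.50 = 3.66 kΩ.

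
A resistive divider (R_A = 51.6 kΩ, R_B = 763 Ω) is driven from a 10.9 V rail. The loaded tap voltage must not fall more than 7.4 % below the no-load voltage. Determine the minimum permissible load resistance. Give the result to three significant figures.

R_L(min) ≈ 9.41 kΩ

Output resistance R_th = R_A‖R_B = (51600 × 763)/52360 = 751.9 Ω.
The fractional drop is R_th/(R_th + R_L); requiring this ≤ 0.0740 gives R_L ≥ R_th(1/0.0740 − 1) = 751.9 × 12.51 = 9.41 kΩ.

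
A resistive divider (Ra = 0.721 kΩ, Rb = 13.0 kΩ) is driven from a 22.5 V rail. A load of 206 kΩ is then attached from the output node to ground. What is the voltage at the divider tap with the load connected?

V_out ≈ 21.2 V

The load sits in parallel with Rb: Rb‖R_L = (13000 × 206000) / (13000 + 206000) = 12230 Ω.
V_out = 22.5 × 12230 / (721 + 12230) = 22.5 × 12230/12950 = 21.2 V.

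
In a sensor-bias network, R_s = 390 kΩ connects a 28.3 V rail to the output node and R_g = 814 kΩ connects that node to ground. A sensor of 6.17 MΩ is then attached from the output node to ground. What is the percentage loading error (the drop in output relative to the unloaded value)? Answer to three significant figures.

The divider's output (Thévenin) resistance is R_s‖R_g = 263.7 kΩ.
Fractional drop under load = R_th/(R_th + R_L) = 263.7 / (263.7 + 6170) = 0.04098.
So the output falls by 4.10 %.

4.10 %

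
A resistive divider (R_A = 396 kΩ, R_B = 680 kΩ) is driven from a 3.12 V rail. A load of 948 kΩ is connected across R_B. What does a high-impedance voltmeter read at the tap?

V_out ≈ 1.56 V

The load sits in parallel with R_B: R_B‖R_L = (680 × 948) / (680 + 948) = 396.0 kΩ.
V_out = 3.12 × 396.0 / (396 + 396.0) = 3.12 × 396.0/792.0 = 1.56 V.
(Unloaded it would have been 1.97 V.)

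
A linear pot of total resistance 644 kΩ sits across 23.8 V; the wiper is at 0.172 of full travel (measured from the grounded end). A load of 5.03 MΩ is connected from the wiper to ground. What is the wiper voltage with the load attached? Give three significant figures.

The wiper splits the pot into (1−α)R = 533.2 kΩ above and αR = 110.8 kΩ below.
Lower section ‖ load = 108.4 kΩ.
V_wiper = 23.8 × 108.4/(533.2 + 108.4) = 4.02 V.

V ≈ 4.02 V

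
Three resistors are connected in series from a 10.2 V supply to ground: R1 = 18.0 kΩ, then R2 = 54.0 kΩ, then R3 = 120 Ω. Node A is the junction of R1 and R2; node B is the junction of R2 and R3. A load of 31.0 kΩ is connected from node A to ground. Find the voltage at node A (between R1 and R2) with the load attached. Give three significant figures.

Below node A the series string R2+R3 = 54120 Ω sits in parallel with the 31000 Ω load: 19710 Ω.
V_A = 10.2 × 19710/(18000 + 19710) = 5.33 V.

V ≈ 5.33 V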